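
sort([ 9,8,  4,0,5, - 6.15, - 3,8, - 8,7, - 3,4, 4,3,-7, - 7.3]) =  [ - 8, - 7.3,  -  7,-6.15, - 3, - 3,0,3,4,4,4,5,7, 8,8,9] 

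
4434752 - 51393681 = -46958929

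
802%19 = 4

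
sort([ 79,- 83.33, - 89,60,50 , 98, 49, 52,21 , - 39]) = [-89,-83.33,- 39,21,49,50,52, 60 , 79 , 98]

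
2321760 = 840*2764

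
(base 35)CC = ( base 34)co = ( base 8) 660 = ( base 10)432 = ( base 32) DG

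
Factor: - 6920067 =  - 3^1*7^1 * 11^1 * 29^1*1033^1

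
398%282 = 116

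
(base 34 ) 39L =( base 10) 3795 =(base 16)ed3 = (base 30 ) 46f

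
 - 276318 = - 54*5117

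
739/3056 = 739/3056 = 0.24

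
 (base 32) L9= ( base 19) 1gg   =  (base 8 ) 1251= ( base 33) KL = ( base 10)681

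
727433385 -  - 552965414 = 1280398799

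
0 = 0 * 9834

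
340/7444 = 85/1861 = 0.05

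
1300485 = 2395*543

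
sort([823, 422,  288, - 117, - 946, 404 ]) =[-946, - 117,288,404, 422, 823 ]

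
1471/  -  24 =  - 1471/24 = - 61.29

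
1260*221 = 278460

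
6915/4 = 1728 + 3/4 = 1728.75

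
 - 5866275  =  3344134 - 9210409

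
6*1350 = 8100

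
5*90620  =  453100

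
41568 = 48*866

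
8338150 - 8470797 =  - 132647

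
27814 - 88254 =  - 60440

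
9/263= 9/263 = 0.03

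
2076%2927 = 2076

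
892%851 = 41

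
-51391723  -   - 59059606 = 7667883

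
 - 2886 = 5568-8454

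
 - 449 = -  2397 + 1948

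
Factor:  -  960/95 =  - 2^6  *  3^1*19^( - 1 ) = -  192/19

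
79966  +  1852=81818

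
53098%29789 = 23309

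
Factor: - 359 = -359^1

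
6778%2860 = 1058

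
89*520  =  46280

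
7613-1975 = 5638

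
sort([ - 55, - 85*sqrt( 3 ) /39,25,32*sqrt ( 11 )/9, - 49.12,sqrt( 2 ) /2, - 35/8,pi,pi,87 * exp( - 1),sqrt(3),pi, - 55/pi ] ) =[ - 55 , - 49.12,-55/pi  , - 35/8 ,- 85*sqrt( 3)/39,  sqrt(2 ) /2,sqrt( 3 ), pi,pi,pi,32*sqrt( 11 )/9 , 25,87 * exp( - 1 ) ] 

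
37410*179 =6696390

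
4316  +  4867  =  9183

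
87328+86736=174064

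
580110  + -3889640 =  - 3309530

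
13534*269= 3640646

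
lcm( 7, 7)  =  7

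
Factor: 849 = 3^1*283^1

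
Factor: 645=3^1  *  5^1*43^1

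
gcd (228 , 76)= 76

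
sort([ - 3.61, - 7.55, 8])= [ - 7.55 ,- 3.61, 8 ] 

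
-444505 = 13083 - 457588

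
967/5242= 967/5242=0.18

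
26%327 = 26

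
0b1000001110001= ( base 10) 4209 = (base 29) 504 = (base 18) CHF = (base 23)7M0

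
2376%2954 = 2376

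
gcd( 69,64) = 1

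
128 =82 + 46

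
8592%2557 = 921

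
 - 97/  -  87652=97/87652 = 0.00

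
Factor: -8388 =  - 2^2*3^2*233^1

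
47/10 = 4+ 7/10 = 4.70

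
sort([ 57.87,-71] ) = [- 71, 57.87]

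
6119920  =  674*9080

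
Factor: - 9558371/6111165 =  - 3^( - 1) * 5^( - 1 )*29^1*41^1* 53^( - 1 )*7687^(  -  1)*8039^1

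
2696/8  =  337 =337.00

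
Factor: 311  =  311^1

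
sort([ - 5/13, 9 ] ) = [ - 5/13,9 ] 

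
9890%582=578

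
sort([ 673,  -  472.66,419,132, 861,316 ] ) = [ - 472.66, 132, 316,419, 673, 861] 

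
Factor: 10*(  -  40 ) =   -  2^4*5^2=- 400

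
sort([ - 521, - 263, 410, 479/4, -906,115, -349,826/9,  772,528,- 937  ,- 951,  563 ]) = [-951, - 937, - 906, - 521, - 349, - 263, 826/9,115, 479/4,410, 528,563,772 ]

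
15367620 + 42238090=57605710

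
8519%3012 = 2495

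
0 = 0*83093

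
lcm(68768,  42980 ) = 343840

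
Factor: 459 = 3^3*17^1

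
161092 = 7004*23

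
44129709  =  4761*9269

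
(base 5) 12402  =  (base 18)305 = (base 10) 977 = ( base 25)1E2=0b1111010001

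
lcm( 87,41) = 3567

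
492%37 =11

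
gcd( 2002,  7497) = 7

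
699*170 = 118830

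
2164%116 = 76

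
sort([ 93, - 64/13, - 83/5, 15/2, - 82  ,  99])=[- 82,  -  83/5, - 64/13,15/2,93,99]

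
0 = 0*7226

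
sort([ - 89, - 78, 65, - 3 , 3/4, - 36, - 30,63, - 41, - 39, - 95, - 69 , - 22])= [-95, - 89, - 78, - 69, - 41, - 39,-36, - 30, - 22, - 3, 3/4, 63, 65 ] 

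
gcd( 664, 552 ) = 8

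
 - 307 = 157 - 464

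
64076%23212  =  17652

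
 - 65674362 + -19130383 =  - 84804745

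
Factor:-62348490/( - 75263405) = 12469698/15052681 = 2^1 * 3^2*7^( - 1) * 692761^1*2150383^ (-1) 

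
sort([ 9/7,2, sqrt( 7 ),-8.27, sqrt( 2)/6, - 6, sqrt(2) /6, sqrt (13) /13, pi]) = [  -  8.27, - 6, sqrt( 2)/6,  sqrt(2 ) /6,sqrt( 13)/13, 9/7,2, sqrt( 7), pi] 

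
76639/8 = 9579 + 7/8 = 9579.88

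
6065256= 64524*94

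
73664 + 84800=158464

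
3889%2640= 1249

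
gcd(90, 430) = 10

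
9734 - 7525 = 2209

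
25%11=3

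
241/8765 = 241/8765 = 0.03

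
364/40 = 9 + 1/10 = 9.10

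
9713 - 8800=913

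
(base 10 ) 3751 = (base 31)3s0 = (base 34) 38b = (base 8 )7247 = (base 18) BA7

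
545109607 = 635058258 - 89948651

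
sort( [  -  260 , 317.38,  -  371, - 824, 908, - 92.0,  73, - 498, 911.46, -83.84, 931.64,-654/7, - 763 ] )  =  [ - 824, -763, - 498, - 371,-260,-654/7, - 92.0,-83.84, 73,317.38,908, 911.46, 931.64]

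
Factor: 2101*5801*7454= 90848614054=2^1*11^1 * 191^1*3727^1 * 5801^1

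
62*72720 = 4508640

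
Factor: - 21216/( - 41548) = 24/47 = 2^3*3^1 * 47^(  -  1 ) 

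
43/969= 43/969= 0.04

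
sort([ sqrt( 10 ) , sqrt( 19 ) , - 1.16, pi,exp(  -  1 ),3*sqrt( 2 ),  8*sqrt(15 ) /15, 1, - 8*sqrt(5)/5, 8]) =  [  -  8* sqrt( 5)/5, - 1.16, exp(-1), 1, 8 *sqrt( 15 ) /15,pi, sqrt( 10) , 3*sqrt(2 ), sqrt(19)  ,  8] 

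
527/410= 1 +117/410 = 1.29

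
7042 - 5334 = 1708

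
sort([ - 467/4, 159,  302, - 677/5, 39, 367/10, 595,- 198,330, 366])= [-198,  -  677/5,  -  467/4,367/10, 39,159, 302, 330, 366,595 ]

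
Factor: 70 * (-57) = -3990  =  - 2^1*3^1*5^1*7^1*19^1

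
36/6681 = 12/2227 = 0.01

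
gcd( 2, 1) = 1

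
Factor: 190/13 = 2^1 *5^1*13^(-1)*19^1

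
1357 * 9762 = 13247034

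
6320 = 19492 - 13172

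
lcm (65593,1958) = 131186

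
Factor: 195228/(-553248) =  - 2^( - 3)*11^1*29^1 * 113^ ( - 1) = - 319/904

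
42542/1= 42542 =42542.00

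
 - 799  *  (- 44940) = 35907060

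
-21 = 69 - 90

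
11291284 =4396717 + 6894567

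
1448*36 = 52128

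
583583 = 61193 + 522390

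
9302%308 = 62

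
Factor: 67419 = 3^3*11^1*227^1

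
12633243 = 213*59311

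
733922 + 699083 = 1433005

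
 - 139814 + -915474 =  - 1055288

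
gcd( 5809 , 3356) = 1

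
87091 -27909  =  59182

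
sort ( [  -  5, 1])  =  [ - 5, 1]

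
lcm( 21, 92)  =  1932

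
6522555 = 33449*195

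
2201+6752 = 8953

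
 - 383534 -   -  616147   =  232613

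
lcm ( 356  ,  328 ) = 29192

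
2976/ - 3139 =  - 1  +  163/3139  =  - 0.95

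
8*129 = 1032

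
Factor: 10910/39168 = 2^( - 7 )*3^( - 2 )*5^1*17^( - 1 )*1091^1 = 5455/19584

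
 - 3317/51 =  - 66 + 49/51 = - 65.04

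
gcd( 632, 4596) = 4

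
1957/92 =1957/92 = 21.27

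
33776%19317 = 14459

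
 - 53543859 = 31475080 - 85018939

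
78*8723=680394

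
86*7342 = 631412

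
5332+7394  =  12726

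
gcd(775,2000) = 25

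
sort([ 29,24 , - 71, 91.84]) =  [ - 71, 24, 29,91.84]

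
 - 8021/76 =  - 106+ 35/76 = - 105.54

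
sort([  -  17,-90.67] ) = [ - 90.67, - 17]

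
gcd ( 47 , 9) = 1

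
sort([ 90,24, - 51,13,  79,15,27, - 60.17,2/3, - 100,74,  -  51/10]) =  [ - 100, - 60.17, - 51, - 51/10,2/3,  13, 15 , 24,27,74,79,90]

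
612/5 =122  +  2/5 = 122.40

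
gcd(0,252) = 252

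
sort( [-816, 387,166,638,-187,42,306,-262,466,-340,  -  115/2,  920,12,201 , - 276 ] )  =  [-816, - 340, - 276, - 262, - 187,-115/2, 12, 42,166  ,  201, 306, 387,466,638, 920 ]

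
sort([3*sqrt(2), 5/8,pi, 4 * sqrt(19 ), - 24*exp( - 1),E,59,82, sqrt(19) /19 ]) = [ - 24*  exp( - 1), sqrt( 19)/19,5/8,E, pi, 3*sqrt(2 ), 4*sqrt(19 ),59 , 82]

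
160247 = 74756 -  - 85491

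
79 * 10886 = 859994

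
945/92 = 945/92=10.27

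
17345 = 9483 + 7862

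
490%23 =7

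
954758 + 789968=1744726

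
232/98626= 116/49313 = 0.00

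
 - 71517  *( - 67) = 4791639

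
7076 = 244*29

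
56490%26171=4148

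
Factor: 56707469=7^1 * 13^1 * 41^1*15199^1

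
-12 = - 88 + 76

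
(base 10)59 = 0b111011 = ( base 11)54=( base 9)65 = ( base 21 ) 2h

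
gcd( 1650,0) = 1650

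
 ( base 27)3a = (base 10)91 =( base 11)83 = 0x5b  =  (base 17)56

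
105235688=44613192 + 60622496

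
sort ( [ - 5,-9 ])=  [ - 9, -5]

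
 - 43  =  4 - 47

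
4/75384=1/18846 = 0.00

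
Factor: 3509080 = 2^3*5^1*37^1  *  2371^1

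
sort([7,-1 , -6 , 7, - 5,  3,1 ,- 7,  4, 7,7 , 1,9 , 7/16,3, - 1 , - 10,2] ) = [-10,  -  7 ,  -  6,-5, - 1, -1,7/16,1, 1 , 2,3 , 3 , 4 , 7, 7, 7 , 7, 9]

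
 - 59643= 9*( - 6627)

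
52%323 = 52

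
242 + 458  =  700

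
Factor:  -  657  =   - 3^2*73^1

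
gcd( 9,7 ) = 1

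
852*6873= 5855796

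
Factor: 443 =443^1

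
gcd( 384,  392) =8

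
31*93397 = 2895307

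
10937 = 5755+5182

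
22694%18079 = 4615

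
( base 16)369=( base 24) 1C9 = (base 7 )2355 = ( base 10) 873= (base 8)1551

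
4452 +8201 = 12653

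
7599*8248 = 62676552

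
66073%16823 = 15604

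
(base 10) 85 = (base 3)10011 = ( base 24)3d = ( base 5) 320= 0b1010101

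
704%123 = 89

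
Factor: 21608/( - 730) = -2^2*5^( - 1 )*37^1=   - 148/5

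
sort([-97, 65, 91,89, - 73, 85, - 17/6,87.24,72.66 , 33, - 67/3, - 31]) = [ - 97, - 73,-31, - 67/3, - 17/6, 33,65, 72.66, 85, 87.24, 89,91 ] 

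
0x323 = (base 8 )1443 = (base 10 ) 803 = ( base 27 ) 12k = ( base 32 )P3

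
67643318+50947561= 118590879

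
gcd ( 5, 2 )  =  1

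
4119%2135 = 1984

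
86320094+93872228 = 180192322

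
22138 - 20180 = 1958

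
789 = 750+39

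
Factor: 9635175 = 3^2*  5^2*11^1*17^1 * 229^1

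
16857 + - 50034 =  - 33177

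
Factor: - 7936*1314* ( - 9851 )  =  2^9*3^2* 31^1*73^1 * 9851^1 = 102725282304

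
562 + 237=799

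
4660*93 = 433380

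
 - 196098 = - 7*28014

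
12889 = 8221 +4668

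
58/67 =58/67=0.87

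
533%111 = 89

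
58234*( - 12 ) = -698808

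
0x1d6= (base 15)215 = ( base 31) F5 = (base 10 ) 470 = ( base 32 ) EM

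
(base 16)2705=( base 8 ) 23405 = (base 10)9989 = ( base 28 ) CKL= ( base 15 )2E5E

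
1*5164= 5164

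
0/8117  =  0 = 0.00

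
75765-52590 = 23175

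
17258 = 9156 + 8102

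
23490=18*1305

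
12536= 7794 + 4742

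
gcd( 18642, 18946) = 2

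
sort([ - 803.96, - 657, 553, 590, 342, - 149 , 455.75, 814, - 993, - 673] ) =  [ - 993, - 803.96, - 673, - 657, - 149, 342, 455.75, 553, 590,814]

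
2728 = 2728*1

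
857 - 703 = 154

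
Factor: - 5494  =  - 2^1 *41^1*67^1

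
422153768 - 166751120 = 255402648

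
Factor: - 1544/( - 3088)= 1/2 = 2^(- 1)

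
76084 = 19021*4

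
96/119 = 96/119 = 0.81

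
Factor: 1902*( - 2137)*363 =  - 1475440362=-2^1  *  3^2 * 11^2*317^1*2137^1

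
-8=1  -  9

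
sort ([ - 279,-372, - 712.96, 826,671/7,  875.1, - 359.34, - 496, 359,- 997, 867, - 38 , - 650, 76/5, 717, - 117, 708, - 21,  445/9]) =[ - 997, - 712.96, - 650, - 496, - 372 ,-359.34, - 279, - 117, - 38,-21,76/5, 445/9 , 671/7 , 359 , 708, 717 , 826 , 867, 875.1]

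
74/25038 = 37/12519=0.00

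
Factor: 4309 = 31^1 * 139^1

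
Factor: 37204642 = 2^1*199^1*93479^1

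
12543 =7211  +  5332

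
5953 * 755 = 4494515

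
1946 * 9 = 17514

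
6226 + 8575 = 14801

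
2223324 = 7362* 302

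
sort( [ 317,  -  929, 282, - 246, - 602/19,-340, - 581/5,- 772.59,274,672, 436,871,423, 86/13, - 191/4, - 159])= [  -  929, - 772.59, - 340,-246 , - 159, - 581/5, - 191/4,-602/19,86/13,274,282,317,423,436,672,871 ]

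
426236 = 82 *5198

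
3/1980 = 1/660 = 0.00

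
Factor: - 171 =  - 3^2 * 19^1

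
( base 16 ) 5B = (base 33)2p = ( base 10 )91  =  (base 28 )37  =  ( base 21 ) 47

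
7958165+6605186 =14563351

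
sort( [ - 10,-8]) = [  -  10, - 8 ]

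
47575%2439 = 1234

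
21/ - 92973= -1+30984/30991 = - 0.00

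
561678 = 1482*379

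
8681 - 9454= - 773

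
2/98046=1/49023 = 0.00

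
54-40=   14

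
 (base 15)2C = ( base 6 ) 110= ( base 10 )42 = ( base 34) 18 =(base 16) 2A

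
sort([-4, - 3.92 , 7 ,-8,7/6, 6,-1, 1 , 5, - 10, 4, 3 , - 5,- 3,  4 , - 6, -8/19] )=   [ - 10, - 8, - 6,-5,-4,  -  3.92, - 3,- 1,-8/19, 1,7/6, 3, 4, 4, 5,6, 7 ]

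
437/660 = 437/660 = 0.66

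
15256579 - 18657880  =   - 3401301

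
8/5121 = 8/5121 = 0.00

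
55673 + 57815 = 113488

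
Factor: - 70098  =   - 2^1*3^1*7^1*1669^1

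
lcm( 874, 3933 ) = 7866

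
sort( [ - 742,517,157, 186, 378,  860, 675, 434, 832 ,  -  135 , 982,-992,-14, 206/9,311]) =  [ - 992,  -  742 , - 135, - 14, 206/9,157,  186, 311, 378,434,  517, 675,832, 860,982] 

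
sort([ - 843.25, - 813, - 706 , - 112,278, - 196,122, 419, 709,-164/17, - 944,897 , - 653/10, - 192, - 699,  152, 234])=[-944, - 843.25,-813, - 706, - 699, - 196, - 192, -112,-653/10, - 164/17,122, 152, 234,  278,419, 709,  897 ]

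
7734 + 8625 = 16359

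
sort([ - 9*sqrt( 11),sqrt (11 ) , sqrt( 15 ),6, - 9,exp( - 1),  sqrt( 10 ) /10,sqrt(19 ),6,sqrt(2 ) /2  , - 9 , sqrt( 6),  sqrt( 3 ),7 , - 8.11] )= [  -  9*sqrt( 11), - 9, - 9,  -  8.11, sqrt( 10)/10, exp( -1),sqrt(2)/2,sqrt( 3),sqrt( 6 ), sqrt(11), sqrt(15), sqrt( 19 ), 6, 6, 7]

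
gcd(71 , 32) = 1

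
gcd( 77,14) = 7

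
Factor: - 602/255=- 2^1* 3^( - 1)*5^( - 1 )*7^1*17^( - 1) * 43^1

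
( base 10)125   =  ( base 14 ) 8D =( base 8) 175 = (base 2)1111101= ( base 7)236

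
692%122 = 82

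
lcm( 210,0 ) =0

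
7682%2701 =2280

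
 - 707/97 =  - 707/97=   - 7.29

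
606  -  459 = 147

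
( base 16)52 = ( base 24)3a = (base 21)3J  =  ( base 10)82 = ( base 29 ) 2o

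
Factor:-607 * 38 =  - 23066 = -2^1*19^1*607^1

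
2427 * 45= 109215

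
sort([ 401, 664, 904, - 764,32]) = [ - 764,32 , 401, 664, 904 ] 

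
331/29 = 11 + 12/29=11.41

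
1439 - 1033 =406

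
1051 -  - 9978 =11029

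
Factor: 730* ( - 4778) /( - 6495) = 697588/1299= 2^2 * 3^( - 1)*73^1 * 433^( -1)*2389^1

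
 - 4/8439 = -4/8439 = -0.00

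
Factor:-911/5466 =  - 2^( - 1) * 3^( - 1 ) = -1/6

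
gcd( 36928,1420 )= 4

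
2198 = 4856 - 2658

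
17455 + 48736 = 66191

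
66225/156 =424+27/52= 424.52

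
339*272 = 92208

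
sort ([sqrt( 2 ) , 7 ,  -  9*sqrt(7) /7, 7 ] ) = [ -9*sqrt ( 7) /7,sqrt( 2 ),7,  7] 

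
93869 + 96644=190513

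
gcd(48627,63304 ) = 1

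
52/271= 52/271 = 0.19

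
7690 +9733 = 17423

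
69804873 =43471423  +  26333450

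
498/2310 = 83/385 = 0.22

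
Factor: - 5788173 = -3^1*827^1*2333^1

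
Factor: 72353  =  72353^1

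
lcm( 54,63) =378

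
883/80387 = 883/80387 = 0.01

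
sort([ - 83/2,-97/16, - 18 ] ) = [-83/2 ,  -  18, - 97/16 ]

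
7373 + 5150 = 12523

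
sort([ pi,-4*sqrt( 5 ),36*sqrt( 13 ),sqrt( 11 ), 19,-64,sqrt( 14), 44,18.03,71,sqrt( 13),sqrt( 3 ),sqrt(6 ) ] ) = [ - 64, - 4 * sqrt( 5 ), sqrt(3 ),sqrt( 6 ),pi , sqrt ( 11),  sqrt( 13), sqrt( 14), 18.03,19, 44,71,36*sqrt( 13 )]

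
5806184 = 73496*79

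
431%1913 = 431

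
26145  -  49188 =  - 23043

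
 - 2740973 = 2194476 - 4935449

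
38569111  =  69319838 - 30750727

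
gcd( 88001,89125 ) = 1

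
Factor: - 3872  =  -2^5* 11^2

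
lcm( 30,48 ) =240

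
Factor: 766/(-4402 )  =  - 31^ (-1 )*71^(-1)*383^1 = - 383/2201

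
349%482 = 349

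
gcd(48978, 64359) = 9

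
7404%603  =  168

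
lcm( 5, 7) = 35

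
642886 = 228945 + 413941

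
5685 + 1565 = 7250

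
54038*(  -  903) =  - 48796314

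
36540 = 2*18270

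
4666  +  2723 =7389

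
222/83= 222/83 = 2.67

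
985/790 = 197/158 = 1.25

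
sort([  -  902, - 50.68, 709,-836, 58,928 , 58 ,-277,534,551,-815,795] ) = [ - 902,-836, - 815 , - 277, - 50.68, 58,58,  534, 551,709,795, 928]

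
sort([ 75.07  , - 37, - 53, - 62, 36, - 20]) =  [  -  62, - 53, - 37, - 20, 36,75.07 ]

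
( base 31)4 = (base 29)4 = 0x4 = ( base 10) 4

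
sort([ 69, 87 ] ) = [69, 87]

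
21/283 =21/283  =  0.07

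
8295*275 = 2281125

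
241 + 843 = 1084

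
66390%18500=10890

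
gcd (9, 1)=1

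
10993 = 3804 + 7189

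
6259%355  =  224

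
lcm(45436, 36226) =2680724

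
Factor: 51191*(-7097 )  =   - 363302527  =  - 7^1*47^1*71^1*103^1*151^1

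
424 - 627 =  - 203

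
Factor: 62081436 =2^2*3^1*19^1*272287^1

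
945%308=21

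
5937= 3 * 1979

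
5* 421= 2105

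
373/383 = 373/383 = 0.97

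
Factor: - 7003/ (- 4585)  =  5^( - 1)*7^( - 1)*47^1*131^( - 1)*149^1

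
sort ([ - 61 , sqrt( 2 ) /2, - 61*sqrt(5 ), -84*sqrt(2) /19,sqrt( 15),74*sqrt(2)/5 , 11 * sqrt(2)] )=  [-61 * sqrt(5), - 61,- 84*sqrt( 2)/19,sqrt(2)/2,sqrt( 15 ) , 11*sqrt( 2 ), 74*sqrt( 2 )/5]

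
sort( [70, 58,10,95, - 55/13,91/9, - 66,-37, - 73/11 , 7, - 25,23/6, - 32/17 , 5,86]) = [ - 66, - 37,-25, - 73/11 , - 55/13, - 32/17,23/6, 5, 7,10,91/9, 58 , 70, 86,95 ]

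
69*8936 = 616584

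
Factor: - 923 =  - 13^1*71^1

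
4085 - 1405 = 2680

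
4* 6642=26568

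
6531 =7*933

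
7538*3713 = 27988594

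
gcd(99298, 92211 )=1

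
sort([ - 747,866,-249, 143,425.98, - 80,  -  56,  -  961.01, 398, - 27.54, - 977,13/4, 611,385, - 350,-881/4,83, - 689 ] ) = [ - 977 , - 961.01, - 747,  -  689,-350, - 249,  -  881/4, - 80, - 56, - 27.54,13/4,83,143 , 385, 398,425.98, 611,866 ] 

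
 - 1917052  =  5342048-7259100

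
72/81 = 8/9 = 0.89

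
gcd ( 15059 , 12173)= 37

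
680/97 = 680/97 = 7.01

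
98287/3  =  98287/3 = 32762.33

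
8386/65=129 + 1/65 = 129.02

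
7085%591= 584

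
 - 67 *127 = - 8509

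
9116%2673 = 1097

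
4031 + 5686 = 9717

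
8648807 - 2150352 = 6498455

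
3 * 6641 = 19923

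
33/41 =33/41=0.80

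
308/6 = 154/3 = 51.33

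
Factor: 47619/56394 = 2^( - 1) *11^1* 37^1*241^( - 1)=407/482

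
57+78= 135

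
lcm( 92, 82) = 3772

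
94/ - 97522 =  - 1+48714/48761 = - 0.00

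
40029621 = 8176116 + 31853505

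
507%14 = 3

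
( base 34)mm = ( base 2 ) 1100000010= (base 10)770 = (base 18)26e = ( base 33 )NB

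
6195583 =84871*73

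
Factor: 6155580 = 2^2*3^1*5^1*102593^1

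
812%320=172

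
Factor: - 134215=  - 5^1*17^1*1579^1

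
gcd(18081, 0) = 18081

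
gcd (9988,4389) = 11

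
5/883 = 5/883 = 0.01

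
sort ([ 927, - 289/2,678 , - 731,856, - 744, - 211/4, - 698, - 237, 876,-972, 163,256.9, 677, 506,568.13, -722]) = [ - 972, - 744, - 731,-722 , - 698 , - 237, - 289/2, - 211/4,163,256.9,506,568.13,677,678,856,876,927 ] 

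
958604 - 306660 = 651944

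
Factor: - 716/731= - 2^2*17^(-1 )*43^( - 1 ) *179^1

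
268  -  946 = - 678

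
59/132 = 59/132 = 0.45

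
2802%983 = 836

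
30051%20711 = 9340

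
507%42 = 3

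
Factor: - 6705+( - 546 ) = - 3^1*2417^1= -7251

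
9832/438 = 4916/219=22.45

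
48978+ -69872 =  - 20894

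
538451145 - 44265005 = 494186140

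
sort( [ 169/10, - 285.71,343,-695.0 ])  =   [-695.0,-285.71,169/10,343]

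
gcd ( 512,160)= 32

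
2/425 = 2/425=0.00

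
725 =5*145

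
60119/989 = 60  +  779/989 = 60.79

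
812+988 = 1800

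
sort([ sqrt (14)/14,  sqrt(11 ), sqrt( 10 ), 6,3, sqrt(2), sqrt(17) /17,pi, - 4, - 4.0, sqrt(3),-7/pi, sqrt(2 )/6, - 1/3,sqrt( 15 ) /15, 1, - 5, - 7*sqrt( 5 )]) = [ - 7*sqrt(5) , - 5,-4, - 4.0, - 7/pi, - 1/3, sqrt( 2)/6,sqrt( 17 ) /17 , sqrt( 15)/15, sqrt (14) /14, 1, sqrt( 2 ),sqrt(3 ), 3, pi, sqrt ( 10 ),sqrt (11), 6 ] 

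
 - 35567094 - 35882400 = - 71449494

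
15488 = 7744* 2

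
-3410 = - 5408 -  - 1998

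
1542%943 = 599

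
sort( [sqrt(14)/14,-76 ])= [ - 76, sqrt(14) /14 ]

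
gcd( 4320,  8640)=4320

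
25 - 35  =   - 10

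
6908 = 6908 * 1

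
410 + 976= 1386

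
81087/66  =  27029/22=1228.59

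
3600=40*90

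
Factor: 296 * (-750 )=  - 222000 = - 2^4* 3^1 *5^3*37^1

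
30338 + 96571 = 126909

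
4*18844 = 75376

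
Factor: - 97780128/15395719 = -2^5 * 3^1*  19^( - 1 )*103^( - 1 ) *7867^ ( - 1) * 1018543^1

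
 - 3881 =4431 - 8312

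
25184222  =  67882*371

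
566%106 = 36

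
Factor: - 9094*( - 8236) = 2^3 * 29^1*71^1*4547^1 = 74898184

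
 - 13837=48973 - 62810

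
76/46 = 1+15/23 = 1.65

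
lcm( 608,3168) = 60192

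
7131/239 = 7131/239 = 29.84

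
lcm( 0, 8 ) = 0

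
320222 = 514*623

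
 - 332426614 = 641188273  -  973614887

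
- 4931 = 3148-8079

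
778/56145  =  778/56145 = 0.01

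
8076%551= 362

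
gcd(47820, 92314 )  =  2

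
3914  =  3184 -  -730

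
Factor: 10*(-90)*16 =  - 14400 = - 2^6*3^2 *5^2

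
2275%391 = 320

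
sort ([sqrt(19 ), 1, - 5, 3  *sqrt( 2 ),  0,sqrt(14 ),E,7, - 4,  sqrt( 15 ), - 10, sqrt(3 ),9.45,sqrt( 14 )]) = [ - 10, - 5, -4,0,1,sqrt(3) , E,sqrt(14), sqrt( 14 ),sqrt (15),3*sqrt(2 ), sqrt(19),7,9.45 ] 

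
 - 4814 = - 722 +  - 4092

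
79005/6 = 26335/2 =13167.50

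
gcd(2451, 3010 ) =43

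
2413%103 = 44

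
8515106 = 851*10006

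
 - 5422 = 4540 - 9962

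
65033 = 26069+38964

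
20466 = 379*54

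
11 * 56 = 616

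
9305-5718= 3587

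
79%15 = 4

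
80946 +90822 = 171768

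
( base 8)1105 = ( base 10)581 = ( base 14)2d7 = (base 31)IN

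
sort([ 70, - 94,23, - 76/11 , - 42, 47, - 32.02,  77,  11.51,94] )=[ - 94, - 42,  -  32.02, - 76/11,11.51,  23 , 47, 70 , 77,94] 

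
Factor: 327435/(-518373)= - 3^ ( - 2)*5^1 *73^(  -  1 )*83^1 = - 415/657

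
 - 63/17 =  - 4 + 5/17 = - 3.71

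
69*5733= 395577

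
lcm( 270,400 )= 10800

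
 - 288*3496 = - 1006848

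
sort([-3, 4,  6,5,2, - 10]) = [-10, - 3, 2, 4,5,6]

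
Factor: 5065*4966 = 25152790= 2^1  *  5^1*13^1*191^1 *1013^1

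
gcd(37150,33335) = 5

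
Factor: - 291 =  - 3^1*97^1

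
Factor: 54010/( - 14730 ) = -11/3 =- 3^(-1)*11^1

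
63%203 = 63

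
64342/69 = 64342/69 = 932.49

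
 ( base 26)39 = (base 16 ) 57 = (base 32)2n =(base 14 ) 63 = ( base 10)87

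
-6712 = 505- 7217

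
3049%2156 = 893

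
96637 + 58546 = 155183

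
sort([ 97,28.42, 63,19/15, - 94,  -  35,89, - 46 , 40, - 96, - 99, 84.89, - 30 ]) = [-99,-96, - 94, - 46,-35, - 30, 19/15, 28.42, 40, 63, 84.89,89, 97]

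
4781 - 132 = 4649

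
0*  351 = 0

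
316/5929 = 316/5929 = 0.05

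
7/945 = 1/135= 0.01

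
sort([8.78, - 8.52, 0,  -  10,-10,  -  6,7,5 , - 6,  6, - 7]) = [  -  10, - 10, - 8.52, - 7,- 6,-6, 0 , 5 , 6,7, 8.78] 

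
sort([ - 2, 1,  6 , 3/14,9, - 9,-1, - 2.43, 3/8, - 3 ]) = [ - 9, - 3, - 2.43, - 2, - 1, 3/14, 3/8, 1, 6,9]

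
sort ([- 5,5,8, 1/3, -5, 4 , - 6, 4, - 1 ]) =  [ - 6, - 5, - 5,-1, 1/3 , 4, 4, 5,8] 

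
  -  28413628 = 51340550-79754178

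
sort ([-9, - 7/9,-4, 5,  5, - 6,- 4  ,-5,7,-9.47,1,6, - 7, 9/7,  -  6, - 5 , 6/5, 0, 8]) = [ - 9.47, - 9, - 7,-6,-6,-5, - 5, - 4, - 4,-7/9 , 0, 1, 6/5 , 9/7,5,  5,6, 7,8 ] 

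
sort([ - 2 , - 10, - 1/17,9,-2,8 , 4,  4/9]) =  [ - 10, - 2, - 2, - 1/17,4/9, 4, 8,  9] 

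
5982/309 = 1994/103 = 19.36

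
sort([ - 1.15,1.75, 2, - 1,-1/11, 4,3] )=[ - 1.15, - 1,- 1/11, 1.75, 2,  3,4 ] 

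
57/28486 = 57/28486 =0.00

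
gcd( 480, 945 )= 15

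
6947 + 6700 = 13647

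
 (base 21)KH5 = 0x23de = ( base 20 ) 12J2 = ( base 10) 9182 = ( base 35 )7hc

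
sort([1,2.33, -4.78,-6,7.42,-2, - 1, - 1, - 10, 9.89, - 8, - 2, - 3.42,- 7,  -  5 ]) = [ - 10,-8, - 7, - 6,  -  5 ,-4.78, - 3.42, - 2, - 2,-1,-1, 1,2.33, 7.42, 9.89]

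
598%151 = 145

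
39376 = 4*9844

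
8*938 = 7504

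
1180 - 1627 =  - 447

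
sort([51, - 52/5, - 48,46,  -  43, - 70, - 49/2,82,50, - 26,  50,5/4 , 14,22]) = [ - 70,-48, - 43, - 26, - 49/2, - 52/5,5/4,14, 22, 46,50, 50,51,82] 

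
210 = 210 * 1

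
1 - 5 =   -  4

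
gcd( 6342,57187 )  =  1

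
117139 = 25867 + 91272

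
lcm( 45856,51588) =412704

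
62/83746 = 31/41873 = 0.00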